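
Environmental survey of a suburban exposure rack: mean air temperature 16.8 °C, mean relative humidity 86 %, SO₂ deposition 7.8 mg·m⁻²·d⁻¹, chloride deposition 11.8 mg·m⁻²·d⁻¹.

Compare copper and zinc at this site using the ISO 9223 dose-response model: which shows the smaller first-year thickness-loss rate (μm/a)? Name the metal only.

copper: T>10 °C ⇒ hinge -0.080·(16.8−10) = -0.5440
  SO₂ term: 0.0053·7.8^0.26·exp(0.059·86-0.5440) = 0.8386
  Sd branch = 0.01025·Sd^0.27·e^(0.036·RH+0.049·T) = 1.005 μm/a
  r_corr = 0.8386 + 1.005 = 1.844 μm/a
zinc: temperature factor f = -0.071·(6.8) = -0.4828
  SO₂ term: 0.0129·7.8^0.44·exp(0.046·86-0.4828) = 1.027
  Sd branch = 0.0175·Sd^0.57·e^(0.008·RH+0.085·T) = 0.5929 μm/a
  sum: 1.027 + 0.5929 → r_corr = 1.62 μm/a
Ordering by μm/a: copper (1.84) > zinc (1.62)

zinc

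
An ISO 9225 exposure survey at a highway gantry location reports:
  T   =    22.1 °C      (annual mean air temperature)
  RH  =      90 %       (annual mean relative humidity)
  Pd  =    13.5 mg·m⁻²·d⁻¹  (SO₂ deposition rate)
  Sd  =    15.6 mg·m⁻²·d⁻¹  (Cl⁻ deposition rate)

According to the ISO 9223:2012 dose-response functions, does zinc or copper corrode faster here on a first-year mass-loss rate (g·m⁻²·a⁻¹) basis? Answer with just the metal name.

copper

zinc: T>10 °C ⇒ hinge -0.071·(22.1−10) = -0.8591
  Pd branch = 0.0129·Pd^0.44·e^(0.046·RH+f) = 1.078 μm/a
  Sd branch = 0.0175·Sd^0.57·e^(0.008·RH+0.085·T) = 1.126 μm/a
  r_corr = 1.078 + 1.126 = 2.205 μm/a
  mass loss = 2.205 μm/a × 7.14 g/cm³ = 15.74 g·m⁻²·a⁻¹
copper: f(T) = -0.080·(T−10) [T>10 °C] = -0.9680
  Pd branch = 0.0053·Pd^0.26·e^(0.059·RH+f) = 0.8014 μm/a
  Sd branch = 0.01025·Sd^0.27·e^(0.036·RH+0.049·T) = 1.623 μm/a
  sum: 0.8014 + 1.623 → r_corr = 2.424 μm/a
  mass loss = 2.424 μm/a × 8.96 g/cm³ = 21.72 g·m⁻²·a⁻¹
Ordering by g·m⁻²·a⁻¹: copper (21.7) > zinc (15.7)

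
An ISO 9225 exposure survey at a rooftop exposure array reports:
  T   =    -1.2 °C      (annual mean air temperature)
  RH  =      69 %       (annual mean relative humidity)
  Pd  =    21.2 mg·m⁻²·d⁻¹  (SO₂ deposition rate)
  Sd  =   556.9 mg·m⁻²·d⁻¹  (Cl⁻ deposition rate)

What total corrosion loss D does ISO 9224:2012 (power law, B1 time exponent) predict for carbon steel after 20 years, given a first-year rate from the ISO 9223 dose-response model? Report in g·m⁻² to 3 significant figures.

D(20) = 2.04e+03 g·m⁻²

carbon steel: T≤10 °C ⇒ hinge +0.150·(-1.2−10) = -1.6800
  Pd branch = 1.77·Pd^0.52·e^(0.02·RH+f) = 6.418 μm/a
  Cl⁻ term: 0.102·556.9^0.62·exp(0.033·69+0.04·-1.2) = 47.76
  sum: 6.418 + 47.76 → r_corr = 54.17 μm/a
ISO 9224: D(t) = r_corr · t^b with b = 0.523 (carbon steel, B1)
  D(20) = 54.17 × 20^0.523 = 54.17 × 4.791 = 259.6 μm
  Mass loss = 259.6 μm × 7.85 g/cm³ = 2037 g·m⁻²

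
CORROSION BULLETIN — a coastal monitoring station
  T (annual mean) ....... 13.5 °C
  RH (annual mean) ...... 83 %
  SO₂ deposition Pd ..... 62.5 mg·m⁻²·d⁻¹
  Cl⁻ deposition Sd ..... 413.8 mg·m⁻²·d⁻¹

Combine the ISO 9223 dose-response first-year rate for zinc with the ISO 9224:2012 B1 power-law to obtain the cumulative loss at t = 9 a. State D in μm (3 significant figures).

zinc: T>10 °C ⇒ hinge -0.071·(13.5−10) = -0.2485
  sulphur-dioxide contribution → 2.825 μm/a
  chloride contribution → 3.321 μm/a
  total first-year rate 6.146 μm/a
ISO 9224: D(t) = r_corr · t^b with b = 0.813 (zinc, B1)
  D(9) = 6.146 × 9^0.813 = 6.146 × 5.968 = 36.68 μm

D(9) = 36.7 μm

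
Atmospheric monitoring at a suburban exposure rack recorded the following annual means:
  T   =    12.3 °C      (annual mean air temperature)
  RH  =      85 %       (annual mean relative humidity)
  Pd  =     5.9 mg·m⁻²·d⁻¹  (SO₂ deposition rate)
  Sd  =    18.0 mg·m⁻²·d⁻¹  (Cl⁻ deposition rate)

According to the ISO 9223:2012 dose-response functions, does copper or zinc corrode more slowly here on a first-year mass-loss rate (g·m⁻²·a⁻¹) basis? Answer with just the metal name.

zinc

copper: T>10 °C ⇒ hinge -0.080·(12.3−10) = -0.1840
  SO₂ term: 0.0053·5.9^0.26·exp(0.059·85-0.1840) = 1.054
  Cl⁻ term: 0.01025·18.0^0.27·exp(0.036·85+0.049·12.3) = 0.8716
  sum: 1.054 + 0.8716 → r_corr = 1.925 μm/a
  mass loss = 1.925 μm/a × 8.96 g/cm³ = 17.25 g·m⁻²·a⁻¹
zinc: f(T) = -0.071·(T−10) [T>10 °C] = -0.1633
  Pd branch = 0.0129·Pd^0.44·e^(0.046·RH+f) = 1.194 μm/a
  Cl⁻ term: 0.0175·18.0^0.57·exp(0.008·85+0.085·12.3) = 0.5104
  r_corr = 1.194 + 0.5104 = 1.704 μm/a
  mass loss = 1.704 μm/a × 7.14 g/cm³ = 12.17 g·m⁻²·a⁻¹
Ordering by g·m⁻²·a⁻¹: copper (17.3) > zinc (12.2)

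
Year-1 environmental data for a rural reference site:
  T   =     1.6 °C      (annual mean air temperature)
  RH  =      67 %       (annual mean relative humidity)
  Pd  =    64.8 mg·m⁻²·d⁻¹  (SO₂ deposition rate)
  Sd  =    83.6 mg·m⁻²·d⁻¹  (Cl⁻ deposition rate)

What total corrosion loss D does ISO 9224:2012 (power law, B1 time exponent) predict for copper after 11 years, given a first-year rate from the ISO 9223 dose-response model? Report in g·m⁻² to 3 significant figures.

D(11) = 30.7 g·m⁻²

copper: T≤10 °C ⇒ hinge +0.126·(1.6−10) = -1.0584
  Pd branch = 0.0053·Pd^0.26·e^(0.059·RH+f) = 0.2834 μm/a
  Cl⁻ term: 0.01025·83.6^0.27·exp(0.036·67+0.049·1.6) = 0.4086
  sum: 0.2834 + 0.4086 → r_corr = 0.692 μm/a
ISO 9224: D(t) = r_corr · t^b with b = 0.667 (copper, B1)
  D(11) = 0.692 × 11^0.667 = 0.692 × 4.95 = 3.425 μm
  Mass loss = 3.425 μm × 8.96 g/cm³ = 30.69 g·m⁻²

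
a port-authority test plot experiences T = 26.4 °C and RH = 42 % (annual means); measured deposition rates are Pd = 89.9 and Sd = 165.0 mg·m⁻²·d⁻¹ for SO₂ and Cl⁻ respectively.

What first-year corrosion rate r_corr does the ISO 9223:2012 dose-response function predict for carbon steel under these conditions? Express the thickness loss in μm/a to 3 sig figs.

r_corr = 45.3 μm/a

carbon steel: T>10 °C ⇒ hinge -0.054·(26.4−10) = -0.8856
  SO₂ term: 1.77·89.9^0.52·exp(0.02·42-0.8856) = 17.54
  Sd branch = 0.102·Sd^0.62·e^(0.033·RH+0.04·T) = 27.8 μm/a
  sum: 17.54 + 27.8 → r_corr = 45.34 μm/a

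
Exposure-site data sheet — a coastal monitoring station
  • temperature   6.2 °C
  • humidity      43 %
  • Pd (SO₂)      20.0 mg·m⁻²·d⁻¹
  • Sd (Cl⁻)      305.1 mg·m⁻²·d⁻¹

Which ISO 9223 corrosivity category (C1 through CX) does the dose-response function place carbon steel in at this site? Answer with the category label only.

carbon steel: f(T) = +0.150·(T−10) [T≤10 °C] = -0.5700
  SO₂ term: 1.77·20.0^0.52·exp(0.02·43-0.5700) = 11.23
  Cl⁻ term: 0.102·305.1^0.62·exp(0.033·43+0.04·6.2) = 18.75
  r_corr = 11.23 + 18.75 = 29.98 μm/a
ISO 9223 Table 2 (carbon steel): 25 < 30 ≤ 50 μm/a ⇒ C3

C3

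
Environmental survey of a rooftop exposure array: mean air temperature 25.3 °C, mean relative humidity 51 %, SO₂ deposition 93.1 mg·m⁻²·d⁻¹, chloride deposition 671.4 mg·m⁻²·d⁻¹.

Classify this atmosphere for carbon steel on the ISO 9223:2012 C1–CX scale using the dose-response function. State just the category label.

C5

carbon steel: f(T) = -0.054·(T−10) [T>10 °C] = -0.8262
  SO₂ term: 1.77·93.1^0.52·exp(0.02·51-0.8262) = 22.7
  Sd branch = 0.102·Sd^0.62·e^(0.033·RH+0.04·T) = 85.46 μm/a
  sum: 22.7 + 85.46 → r_corr = 108.2 μm/a
Category bounds: 80…200 μm/a bracket r_corr ⇒ C5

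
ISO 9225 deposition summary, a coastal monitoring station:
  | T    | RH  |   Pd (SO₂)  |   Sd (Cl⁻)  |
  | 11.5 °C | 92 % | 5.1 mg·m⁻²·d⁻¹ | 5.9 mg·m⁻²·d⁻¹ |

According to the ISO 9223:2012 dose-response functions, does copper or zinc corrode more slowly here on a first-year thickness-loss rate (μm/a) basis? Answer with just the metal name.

copper: T>10 °C ⇒ hinge -0.080·(11.5−10) = -0.1200
  Pd branch = 0.0053·Pd^0.26·e^(0.059·RH+f) = 1.635 μm/a
  Sd branch = 0.01025·Sd^0.27·e^(0.036·RH+0.049·T) = 0.7979 μm/a
  r_corr = 1.635 + 0.7979 = 2.433 μm/a
zinc: temperature factor f = -0.071·(1.5) = -0.1065
  Pd branch = 0.0129·Pd^0.44·e^(0.046·RH+f) = 1.635 μm/a
  Sd branch = 0.0175·Sd^0.57·e^(0.008·RH+0.085·T) = 0.267 μm/a
  sum: 1.635 + 0.267 → r_corr = 1.902 μm/a
Ordering by μm/a: copper (2.43) > zinc (1.9)

zinc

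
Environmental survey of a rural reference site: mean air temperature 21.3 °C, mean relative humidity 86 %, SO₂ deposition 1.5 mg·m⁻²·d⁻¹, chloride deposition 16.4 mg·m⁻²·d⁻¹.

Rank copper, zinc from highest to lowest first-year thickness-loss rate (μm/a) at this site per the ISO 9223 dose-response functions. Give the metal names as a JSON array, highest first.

["copper", "zinc"]

copper: f(T) = -0.080·(T−10) [T>10 °C] = -0.9040
  SO₂ term: 0.0053·1.5^0.26·exp(0.059·86-0.9040) = 0.3811
  Cl⁻ term: 0.01025·16.4^0.27·exp(0.036·86+0.049·21.3) = 1.37
  r_corr = 0.3811 + 1.37 = 1.751 μm/a
zinc: temperature factor f = -0.071·(11.3) = -0.8023
  Pd branch = 0.0129·Pd^0.44·e^(0.046·RH+f) = 0.3612 μm/a
  Sd branch = 0.0175·Sd^0.57·e^(0.008·RH+0.085·T) = 1.049 μm/a
  r_corr = 0.3612 + 1.049 = 1.41 μm/a
Ordering by μm/a: copper (1.75) > zinc (1.41)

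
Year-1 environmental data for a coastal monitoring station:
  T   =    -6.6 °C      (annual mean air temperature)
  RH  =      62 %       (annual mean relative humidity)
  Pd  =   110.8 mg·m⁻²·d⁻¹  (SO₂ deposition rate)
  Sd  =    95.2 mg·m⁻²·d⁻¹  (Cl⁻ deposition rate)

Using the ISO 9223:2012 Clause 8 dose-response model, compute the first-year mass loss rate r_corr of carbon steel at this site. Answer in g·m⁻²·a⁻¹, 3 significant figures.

r_corr = 126 g·m⁻²·a⁻¹

carbon steel: f(T) = +0.150·(T−10) [T≤10 °C] = -2.4900
  SO₂ term: 1.77·110.8^0.52·exp(0.02·62-2.4900) = 5.865
  Cl⁻ term: 0.102·95.2^0.62·exp(0.033·62+0.04·-6.6) = 10.22
  sum: 5.865 + 10.22 → r_corr = 16.08 μm/a
Convert to mass loss: 16.08 μm/a × 7.85 g/cm³ = 126.2 g·m⁻²·a⁻¹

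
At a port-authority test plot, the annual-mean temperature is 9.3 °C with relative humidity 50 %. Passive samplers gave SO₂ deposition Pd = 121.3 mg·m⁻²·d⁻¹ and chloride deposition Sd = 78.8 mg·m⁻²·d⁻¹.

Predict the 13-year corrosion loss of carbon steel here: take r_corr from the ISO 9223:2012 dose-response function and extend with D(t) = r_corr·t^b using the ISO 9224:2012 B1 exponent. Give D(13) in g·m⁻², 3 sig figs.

carbon steel: temperature factor f = +0.150·(-0.7) = -0.1050
  SO₂ term: 1.77·121.3^0.52·exp(0.02·50-0.1050) = 52.51
  Sd branch = 0.102·Sd^0.62·e^(0.033·RH+0.04·T) = 11.55 μm/a
  sum: 52.51 + 11.55 → r_corr = 64.06 μm/a
Power-law: D(13) = r_corr · 13^0.523
  D(13) = 64.06 × 13^0.523 = 64.06 × 3.825 = 245 μm
  Mass loss = 245 μm × 7.85 g/cm³ = 1923 g·m⁻²

D(13) = 1.92e+03 g·m⁻²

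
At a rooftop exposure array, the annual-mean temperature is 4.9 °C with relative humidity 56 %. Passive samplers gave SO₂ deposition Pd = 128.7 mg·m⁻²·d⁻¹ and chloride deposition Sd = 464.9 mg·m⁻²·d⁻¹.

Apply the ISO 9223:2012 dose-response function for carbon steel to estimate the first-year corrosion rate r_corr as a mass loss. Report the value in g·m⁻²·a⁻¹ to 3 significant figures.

r_corr = 526 g·m⁻²·a⁻¹

carbon steel: temperature factor f = +0.150·(-5.1) = -0.7650
  SO₂ term: 1.77·128.7^0.52·exp(0.02·56-0.7650) = 31.56
  Sd branch = 0.102·Sd^0.62·e^(0.033·RH+0.04·T) = 35.49 μm/a
  r_corr = 31.56 + 35.49 = 67.05 μm/a
Convert to mass loss: 67.05 μm/a × 7.85 g/cm³ = 526.3 g·m⁻²·a⁻¹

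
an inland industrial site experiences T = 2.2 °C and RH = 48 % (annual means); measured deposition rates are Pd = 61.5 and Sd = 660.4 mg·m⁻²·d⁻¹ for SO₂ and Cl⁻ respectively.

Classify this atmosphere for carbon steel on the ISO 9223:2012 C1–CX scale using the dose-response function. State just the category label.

carbon steel: f(T) = +0.150·(T−10) [T≤10 °C] = -1.1700
  sulphur-dioxide contribution → 12.22 μm/a
  chloride contribution → 30.41 μm/a
  ⇒ r_corr(carbon steel) = 42.63 μm/a
42.6 μm/a falls in (25, 50] for carbon steel → category C3

C3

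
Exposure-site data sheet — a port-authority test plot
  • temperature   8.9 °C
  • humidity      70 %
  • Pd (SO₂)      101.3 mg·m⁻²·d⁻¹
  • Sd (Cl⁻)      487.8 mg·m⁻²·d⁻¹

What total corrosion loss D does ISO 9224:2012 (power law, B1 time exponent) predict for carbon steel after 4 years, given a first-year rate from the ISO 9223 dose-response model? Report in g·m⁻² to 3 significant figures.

D(4) = 2.19e+03 g·m⁻²

carbon steel: f(T) = +0.150·(T−10) [T≤10 °C] = -0.1650
  Pd branch = 1.77·Pd^0.52·e^(0.02·RH+f) = 67.18 μm/a
  Cl⁻ term: 0.102·487.8^0.62·exp(0.033·70+0.04·8.9) = 68.1
  sum: 67.18 + 68.1 → r_corr = 135.3 μm/a
Long-term exponent b (ISO 9224 Table 2, B1) = 0.523
  D(4) = 135.3 × 4^0.523 = 135.3 × 2.065 = 279.3 μm
  Mass loss = 279.3 μm × 7.85 g/cm³ = 2193 g·m⁻²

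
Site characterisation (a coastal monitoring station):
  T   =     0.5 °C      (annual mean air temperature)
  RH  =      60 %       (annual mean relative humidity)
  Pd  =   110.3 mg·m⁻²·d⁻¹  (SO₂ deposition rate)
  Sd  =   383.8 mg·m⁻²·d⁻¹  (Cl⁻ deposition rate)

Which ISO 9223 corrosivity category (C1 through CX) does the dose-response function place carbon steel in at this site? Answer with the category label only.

carbon steel: f(T) = +0.150·(T−10) [T≤10 °C] = -1.4250
  Pd branch = 1.77·Pd^0.52·e^(0.02·RH+f) = 16.31 μm/a
  Cl⁻ term: 0.102·383.8^0.62·exp(0.033·60+0.04·0.5) = 30.15
  r_corr = 16.31 + 30.15 = 46.46 μm/a
ISO 9223 Table 2 (carbon steel): 25 < 46.5 ≤ 50 μm/a ⇒ C3

C3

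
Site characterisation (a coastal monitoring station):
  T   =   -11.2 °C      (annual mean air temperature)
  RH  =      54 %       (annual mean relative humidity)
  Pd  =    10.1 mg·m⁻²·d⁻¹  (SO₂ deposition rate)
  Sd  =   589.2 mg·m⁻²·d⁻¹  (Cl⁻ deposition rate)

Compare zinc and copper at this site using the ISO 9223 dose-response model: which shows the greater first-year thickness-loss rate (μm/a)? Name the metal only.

zinc

zinc: temperature factor f = +0.038·(-21.2) = -0.8056
  Pd branch = 0.0129·Pd^0.44·e^(0.046·RH+f) = 0.1912 μm/a
  Cl⁻ term: 0.0175·589.2^0.57·exp(0.008·54+0.085·-11.2) = 0.3947
  r_corr = 0.1912 + 0.3947 = 0.5859 μm/a
copper: f(T) = +0.126·(T−10) [T≤10 °C] = -2.6712
  Pd branch = 0.0053·Pd^0.26·e^(0.059·RH+f) = 0.01618 μm/a
  Sd branch = 0.01025·Sd^0.27·e^(0.036·RH+0.049·T) = 0.2315 μm/a
  sum: 0.01618 + 0.2315 → r_corr = 0.2477 μm/a
Ordering by μm/a: zinc (0.586) > copper (0.248)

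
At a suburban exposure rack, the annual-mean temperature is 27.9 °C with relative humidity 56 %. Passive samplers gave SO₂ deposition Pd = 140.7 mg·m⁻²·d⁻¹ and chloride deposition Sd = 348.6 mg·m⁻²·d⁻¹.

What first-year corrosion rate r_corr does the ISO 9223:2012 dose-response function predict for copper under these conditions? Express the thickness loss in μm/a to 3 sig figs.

copper: f(T) = -0.080·(T−10) [T>10 °C] = -1.4320
  Pd branch = 0.0053·Pd^0.26·e^(0.059·RH+f) = 0.1247 μm/a
  Sd branch = 0.01025·Sd^0.27·e^(0.036·RH+0.049·T) = 1.467 μm/a
  sum: 0.1247 + 1.467 → r_corr = 1.592 μm/a

r_corr = 1.59 μm/a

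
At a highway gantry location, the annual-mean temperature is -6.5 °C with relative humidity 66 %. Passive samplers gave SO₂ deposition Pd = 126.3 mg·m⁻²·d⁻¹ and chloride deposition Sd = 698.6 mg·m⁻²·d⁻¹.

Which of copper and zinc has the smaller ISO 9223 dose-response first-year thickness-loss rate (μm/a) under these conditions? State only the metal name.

copper: T≤10 °C ⇒ hinge +0.126·(-6.5−10) = -2.0790
  sulphur-dioxide contribution → 0.1145 μm/a
  chloride contribution → 0.4701 μm/a
  total first-year rate 0.5847 μm/a
zinc: temperature factor f = +0.038·(-16.5) = -0.6270
  sulphur-dioxide contribution → 1.206 μm/a
  chloride contribution → 0.7139 μm/a
  ⇒ r_corr(zinc) = 1.92 μm/a
Ordering by μm/a: zinc (1.92) > copper (0.585)

copper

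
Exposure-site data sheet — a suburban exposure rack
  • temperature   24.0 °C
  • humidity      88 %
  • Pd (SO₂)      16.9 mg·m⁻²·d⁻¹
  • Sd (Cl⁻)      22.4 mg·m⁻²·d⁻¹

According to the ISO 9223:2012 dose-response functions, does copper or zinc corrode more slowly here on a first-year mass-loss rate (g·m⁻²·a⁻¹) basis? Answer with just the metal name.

zinc

copper: f(T) = -0.080·(T−10) [T>10 °C] = -1.1200
  sulphur-dioxide contribution → 0.6486 μm/a
  chloride contribution → 1.828 μm/a
  ⇒ r_corr(copper) = 2.476 μm/a
  mass loss = 2.476 μm/a × 8.96 g/cm³ = 22.19 g·m⁻²·a⁻¹
zinc: f(T) = -0.071·(T−10) [T>10 °C] = -0.9940
  sulphur-dioxide contribution → 0.9488 μm/a
  chloride contribution → 1.601 μm/a
  total first-year rate 2.55 μm/a
  mass loss = 2.55 μm/a × 7.14 g/cm³ = 18.21 g·m⁻²·a⁻¹
Ordering by g·m⁻²·a⁻¹: copper (22.2) > zinc (18.2)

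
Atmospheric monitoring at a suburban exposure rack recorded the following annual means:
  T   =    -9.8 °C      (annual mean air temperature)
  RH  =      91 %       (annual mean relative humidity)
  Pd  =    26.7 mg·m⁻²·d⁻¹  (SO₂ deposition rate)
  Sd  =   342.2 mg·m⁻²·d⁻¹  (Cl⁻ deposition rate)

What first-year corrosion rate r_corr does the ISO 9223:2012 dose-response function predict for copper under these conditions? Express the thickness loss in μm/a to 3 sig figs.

copper: temperature factor f = +0.126·(-19.8) = -2.4948
  Pd branch = 0.0053·Pd^0.26·e^(0.059·RH+f) = 0.2205 μm/a
  Cl⁻ term: 0.01025·342.2^0.27·exp(0.036·91+0.049·-9.8) = 0.8113
  r_corr = 0.2205 + 0.8113 = 1.032 μm/a

r_corr = 1.03 μm/a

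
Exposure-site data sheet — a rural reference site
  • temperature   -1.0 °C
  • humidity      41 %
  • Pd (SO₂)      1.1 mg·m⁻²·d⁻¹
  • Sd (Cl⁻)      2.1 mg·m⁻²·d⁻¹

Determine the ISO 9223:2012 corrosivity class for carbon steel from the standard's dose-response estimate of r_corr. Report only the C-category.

C2

carbon steel: f(T) = +0.150·(T−10) [T≤10 °C] = -1.6500
  SO₂ term: 1.77·1.1^0.52·exp(0.02·41-1.6500) = 0.811
  Cl⁻ term: 0.102·2.1^0.62·exp(0.033·41+0.04·-1.0) = 0.6006
  sum: 0.811 + 0.6006 → r_corr = 1.412 μm/a
1.41 μm/a falls in (1.3, 25] for carbon steel → category C2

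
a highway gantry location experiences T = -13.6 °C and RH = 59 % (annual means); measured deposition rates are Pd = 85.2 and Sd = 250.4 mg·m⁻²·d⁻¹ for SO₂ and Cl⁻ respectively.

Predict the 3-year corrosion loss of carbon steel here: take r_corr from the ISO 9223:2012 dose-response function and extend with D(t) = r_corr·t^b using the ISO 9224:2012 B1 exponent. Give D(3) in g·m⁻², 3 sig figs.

carbon steel: f(T) = +0.150·(T−10) [T≤10 °C] = -3.5400
  SO₂ term: 1.77·85.2^0.52·exp(0.02·59-3.5400) = 1.686
  Sd branch = 0.102·Sd^0.62·e^(0.033·RH+0.04·T) = 12.74 μm/a
  r_corr = 1.686 + 12.74 = 14.42 μm/a
ISO 9224: D(t) = r_corr · t^b with b = 0.523 (carbon steel, B1)
  D(3) = 14.42 × 3^0.523 = 14.42 × 1.776 = 25.62 μm
  Mass loss = 25.62 μm × 7.85 g/cm³ = 201.1 g·m⁻²

D(3) = 201 g·m⁻²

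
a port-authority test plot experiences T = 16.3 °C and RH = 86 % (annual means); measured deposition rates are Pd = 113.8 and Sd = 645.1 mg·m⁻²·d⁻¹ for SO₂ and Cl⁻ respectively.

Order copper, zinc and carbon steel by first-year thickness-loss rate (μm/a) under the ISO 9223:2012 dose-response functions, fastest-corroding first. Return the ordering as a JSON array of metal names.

copper: temperature factor f = -0.080·(6.3) = -0.5040
  sulphur-dioxide contribution → 1.752 μm/a
  chloride contribution → 2.889 μm/a
  total first-year rate 4.641 μm/a
zinc: temperature factor f = -0.071·(6.3) = -0.4473
  sulphur-dioxide contribution → 3.46 μm/a
  chloride contribution → 5.559 μm/a
  ⇒ r_corr(zinc) = 9.02 μm/a
carbon steel: T>10 °C ⇒ hinge -0.054·(16.3−10) = -0.3402
  sulphur-dioxide contribution → 82.49 μm/a
  chloride contribution → 184.6 μm/a
  total first-year rate 267.1 μm/a
Ordering by μm/a: carbon steel (267) > zinc (9.02) > copper (4.64)

["carbon steel", "zinc", "copper"]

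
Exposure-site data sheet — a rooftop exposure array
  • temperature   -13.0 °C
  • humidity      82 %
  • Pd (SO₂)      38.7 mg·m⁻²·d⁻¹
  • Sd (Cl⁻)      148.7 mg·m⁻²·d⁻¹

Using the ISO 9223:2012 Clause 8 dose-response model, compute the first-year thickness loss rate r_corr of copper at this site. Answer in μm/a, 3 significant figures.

r_corr = 0.496 μm/a

copper: f(T) = +0.126·(T−10) [T≤10 °C] = -2.8980
  sulphur-dioxide contribution → 0.09541 μm/a
  chloride contribution → 0.4005 μm/a
  total first-year rate 0.4959 μm/a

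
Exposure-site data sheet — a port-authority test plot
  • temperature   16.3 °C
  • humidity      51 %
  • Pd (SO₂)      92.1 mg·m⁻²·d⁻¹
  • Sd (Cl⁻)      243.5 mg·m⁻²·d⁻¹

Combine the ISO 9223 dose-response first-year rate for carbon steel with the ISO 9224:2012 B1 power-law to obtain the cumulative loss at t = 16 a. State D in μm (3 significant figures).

carbon steel: f(T) = -0.054·(T−10) [T>10 °C] = -0.3402
  SO₂ term: 1.77·92.1^0.52·exp(0.02·51-0.3402) = 36.7
  Cl⁻ term: 0.102·243.5^0.62·exp(0.033·51+0.04·16.3) = 31.79
  r_corr = 36.7 + 31.79 = 68.49 μm/a
Power-law: D(16) = r_corr · 16^0.523
  D(16) = 68.49 × 16^0.523 = 68.49 × 4.263 = 292 μm

D(16) = 292 μm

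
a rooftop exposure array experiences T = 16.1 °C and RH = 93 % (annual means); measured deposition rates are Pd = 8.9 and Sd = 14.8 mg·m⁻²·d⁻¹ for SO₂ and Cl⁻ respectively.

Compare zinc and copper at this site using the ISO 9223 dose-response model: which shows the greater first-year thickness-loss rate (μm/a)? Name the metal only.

copper

zinc: T>10 °C ⇒ hinge -0.071·(16.1−10) = -0.4331
  SO₂ term: 0.0129·8.9^0.44·exp(0.046·93-0.4331) = 1.578
  Sd branch = 0.0175·Sd^0.57·e^(0.008·RH+0.085·T) = 0.6723 μm/a
  sum: 1.578 + 0.6723 → r_corr = 2.25 μm/a
copper: f(T) = -0.080·(T−10) [T>10 °C] = -0.4880
  Pd branch = 0.0053·Pd^0.26·e^(0.059·RH+f) = 1.387 μm/a
  Cl⁻ term: 0.01025·14.8^0.27·exp(0.036·93+0.049·16.1) = 1.328
  sum: 1.387 + 1.328 → r_corr = 2.716 μm/a
Ordering by μm/a: copper (2.72) > zinc (2.25)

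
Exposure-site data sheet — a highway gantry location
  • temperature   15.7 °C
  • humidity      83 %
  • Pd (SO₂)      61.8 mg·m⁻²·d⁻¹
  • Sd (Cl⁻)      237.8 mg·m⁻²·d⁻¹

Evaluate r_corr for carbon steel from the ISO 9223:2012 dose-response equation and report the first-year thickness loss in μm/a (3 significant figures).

r_corr = 146 μm/a

carbon steel: T>10 °C ⇒ hinge -0.054·(15.7−10) = -0.3078
  Pd branch = 1.77·Pd^0.52·e^(0.02·RH+f) = 58.42 μm/a
  Sd branch = 0.102·Sd^0.62·e^(0.033·RH+0.04·T) = 87.93 μm/a
  r_corr = 58.42 + 87.93 = 146.3 μm/a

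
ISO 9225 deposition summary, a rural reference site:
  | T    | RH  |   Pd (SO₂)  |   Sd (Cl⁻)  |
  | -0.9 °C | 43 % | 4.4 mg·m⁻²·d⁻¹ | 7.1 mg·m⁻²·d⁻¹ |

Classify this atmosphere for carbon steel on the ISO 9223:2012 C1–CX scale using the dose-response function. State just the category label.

carbon steel: T≤10 °C ⇒ hinge +0.150·(-0.9−10) = -1.6350
  SO₂ term: 1.77·4.4^0.52·exp(0.02·43-1.6350) = 1.762
  Cl⁻ term: 0.102·7.1^0.62·exp(0.033·43+0.04·-0.9) = 1.371
  sum: 1.762 + 1.371 → r_corr = 3.133 μm/a
3.13 μm/a falls in (1.3, 25] for carbon steel → category C2

C2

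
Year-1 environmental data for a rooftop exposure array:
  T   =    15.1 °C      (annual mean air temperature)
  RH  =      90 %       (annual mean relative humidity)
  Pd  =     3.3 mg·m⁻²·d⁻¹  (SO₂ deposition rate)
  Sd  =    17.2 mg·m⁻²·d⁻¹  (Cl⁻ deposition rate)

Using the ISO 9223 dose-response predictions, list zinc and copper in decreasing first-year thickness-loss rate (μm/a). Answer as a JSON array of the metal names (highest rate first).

["copper", "zinc"]

zinc: temperature factor f = -0.071·(5.1) = -0.3621
  Pd branch = 0.0129·Pd^0.44·e^(0.046·RH+f) = 0.9538 μm/a
  Cl⁻ term: 0.0175·17.2^0.57·exp(0.008·90+0.085·15.1) = 0.6567
  r_corr = 0.9538 + 0.6567 = 1.611 μm/a
copper: temperature factor f = -0.080·(5.1) = -0.4080
  Pd branch = 0.0053·Pd^0.26·e^(0.059·RH+f) = 0.9727 μm/a
  Cl⁻ term: 0.01025·17.2^0.27·exp(0.036·90+0.049·15.1) = 1.182
  r_corr = 0.9727 + 1.182 = 2.155 μm/a
Ordering by μm/a: copper (2.16) > zinc (1.61)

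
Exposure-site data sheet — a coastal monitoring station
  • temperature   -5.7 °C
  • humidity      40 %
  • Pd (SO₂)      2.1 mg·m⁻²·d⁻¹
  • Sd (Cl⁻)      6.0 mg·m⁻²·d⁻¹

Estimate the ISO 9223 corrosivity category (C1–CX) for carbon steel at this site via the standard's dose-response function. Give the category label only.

C2

carbon steel: T≤10 °C ⇒ hinge +0.150·(-5.7−10) = -2.3550
  Pd branch = 1.77·Pd^0.52·e^(0.02·RH+f) = 0.5498 μm/a
  Sd branch = 0.102·Sd^0.62·e^(0.033·RH+0.04·T) = 0.9232 μm/a
  sum: 0.5498 + 0.9232 → r_corr = 1.473 μm/a
Category bounds: 1.3…25 μm/a bracket r_corr ⇒ C2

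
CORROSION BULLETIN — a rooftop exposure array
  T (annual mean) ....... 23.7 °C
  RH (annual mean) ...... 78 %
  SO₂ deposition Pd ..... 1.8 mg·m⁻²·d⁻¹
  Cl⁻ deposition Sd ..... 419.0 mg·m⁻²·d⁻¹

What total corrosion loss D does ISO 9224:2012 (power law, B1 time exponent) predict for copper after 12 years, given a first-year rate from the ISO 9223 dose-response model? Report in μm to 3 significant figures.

copper: temperature factor f = -0.080·(13.7) = -1.0960
  Pd branch = 0.0053·Pd^0.26·e^(0.059·RH+f) = 0.2057 μm/a
  Sd branch = 0.01025·Sd^0.27·e^(0.036·RH+0.049·T) = 2.771 μm/a
  r_corr = 0.2057 + 2.771 = 2.976 μm/a
ISO 9224: D(t) = r_corr · t^b with b = 0.667 (copper, B1)
  D(12) = 2.976 × 12^0.667 = 2.976 × 5.246 = 15.61 μm

D(12) = 15.6 μm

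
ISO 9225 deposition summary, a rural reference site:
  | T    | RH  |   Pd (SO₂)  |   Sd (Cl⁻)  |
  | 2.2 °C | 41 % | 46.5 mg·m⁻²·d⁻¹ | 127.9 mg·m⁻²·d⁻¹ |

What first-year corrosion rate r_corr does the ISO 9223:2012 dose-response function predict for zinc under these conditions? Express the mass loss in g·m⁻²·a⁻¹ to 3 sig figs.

r_corr = 5.77 g·m⁻²·a⁻¹

zinc: temperature factor f = +0.038·(-7.8) = -0.2964
  sulphur-dioxide contribution → 0.3425 μm/a
  chloride contribution → 0.4652 μm/a
  ⇒ r_corr(zinc) = 0.8076 μm/a
Convert to mass loss: 0.8076 μm/a × 7.14 g/cm³ = 5.767 g·m⁻²·a⁻¹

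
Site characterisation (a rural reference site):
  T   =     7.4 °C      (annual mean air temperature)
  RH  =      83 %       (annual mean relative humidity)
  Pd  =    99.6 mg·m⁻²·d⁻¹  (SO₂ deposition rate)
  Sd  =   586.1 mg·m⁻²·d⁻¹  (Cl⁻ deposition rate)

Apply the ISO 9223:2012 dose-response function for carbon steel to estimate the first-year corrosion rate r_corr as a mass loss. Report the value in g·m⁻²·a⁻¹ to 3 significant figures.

r_corr = 1.41e+03 g·m⁻²·a⁻¹

carbon steel: f(T) = +0.150·(T−10) [T≤10 °C] = -0.3900
  Pd branch = 1.77·Pd^0.52·e^(0.02·RH+f) = 68.96 μm/a
  Cl⁻ term: 0.102·586.1^0.62·exp(0.033·83+0.04·7.4) = 110.4
  sum: 68.96 + 110.4 → r_corr = 179.3 μm/a
Convert to mass loss: 179.3 μm/a × 7.85 g/cm³ = 1408 g·m⁻²·a⁻¹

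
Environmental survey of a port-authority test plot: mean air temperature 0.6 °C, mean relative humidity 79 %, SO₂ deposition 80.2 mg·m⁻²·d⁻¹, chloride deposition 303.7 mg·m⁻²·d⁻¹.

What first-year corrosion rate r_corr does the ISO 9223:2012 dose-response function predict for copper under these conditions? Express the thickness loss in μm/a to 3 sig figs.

copper: f(T) = +0.126·(T−10) [T≤10 °C] = -1.1844
  sulphur-dioxide contribution → 0.5361 μm/a
  chloride contribution → 0.849 μm/a
  ⇒ r_corr(copper) = 1.385 μm/a

r_corr = 1.39 μm/a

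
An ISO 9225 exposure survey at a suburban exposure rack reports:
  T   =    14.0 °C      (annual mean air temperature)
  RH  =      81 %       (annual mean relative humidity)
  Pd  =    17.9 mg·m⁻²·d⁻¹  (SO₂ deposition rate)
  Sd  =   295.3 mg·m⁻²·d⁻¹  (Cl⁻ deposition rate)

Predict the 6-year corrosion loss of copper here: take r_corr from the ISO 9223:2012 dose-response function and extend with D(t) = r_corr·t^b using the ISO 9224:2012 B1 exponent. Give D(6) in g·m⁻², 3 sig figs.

copper: T>10 °C ⇒ hinge -0.080·(14.0−10) = -0.3200
  SO₂ term: 0.0053·17.9^0.26·exp(0.059·81-0.3200) = 0.9695
  Cl⁻ term: 0.01025·295.3^0.27·exp(0.036·81+0.049·14.0) = 1.746
  sum: 0.9695 + 1.746 → r_corr = 2.715 μm/a
Long-term exponent b (ISO 9224 Table 2, B1) = 0.667
  D(6) = 2.715 × 6^0.667 = 2.715 × 3.304 = 8.971 μm
  Mass loss = 8.971 μm × 8.96 g/cm³ = 80.38 g·m⁻²

D(6) = 80.4 g·m⁻²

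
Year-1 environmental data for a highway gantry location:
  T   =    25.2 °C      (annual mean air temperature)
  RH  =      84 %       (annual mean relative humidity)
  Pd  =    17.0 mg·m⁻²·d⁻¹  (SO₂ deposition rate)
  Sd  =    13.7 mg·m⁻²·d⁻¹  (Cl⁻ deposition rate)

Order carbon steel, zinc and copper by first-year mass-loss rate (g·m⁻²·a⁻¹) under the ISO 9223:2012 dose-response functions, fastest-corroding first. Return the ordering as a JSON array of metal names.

["carbon steel", "copper", "zinc"]

carbon steel: f(T) = -0.054·(T−10) [T>10 °C] = -0.8208
  Pd branch = 1.77·Pd^0.52·e^(0.02·RH+f) = 18.24 μm/a
  Cl⁻ term: 0.102·13.7^0.62·exp(0.033·84+0.04·25.2) = 22.65
  sum: 18.24 + 22.65 → r_corr = 40.88 μm/a
  mass loss = 40.88 μm/a × 7.85 g/cm³ = 320.9 g·m⁻²·a⁻¹
zinc: T>10 °C ⇒ hinge -0.071·(25.2−10) = -1.0792
  SO₂ term: 0.0129·17.0^0.44·exp(0.046·84-1.0792) = 0.7268
  Cl⁻ term: 0.0175·13.7^0.57·exp(0.008·84+0.085·25.2) = 1.297
  sum: 0.7268 + 1.297 → r_corr = 2.024 μm/a
  mass loss = 2.024 μm/a × 7.14 g/cm³ = 14.45 g·m⁻²·a⁻¹
copper: temperature factor f = -0.080·(15.2) = -1.2160
  SO₂ term: 0.0053·17.0^0.26·exp(0.059·84-1.2160) = 0.4661
  Sd branch = 0.01025·Sd^0.27·e^(0.036·RH+0.049·T) = 1.47 μm/a
  sum: 0.4661 + 1.47 → r_corr = 1.936 μm/a
  mass loss = 1.936 μm/a × 8.96 g/cm³ = 17.34 g·m⁻²·a⁻¹
Ordering by g·m⁻²·a⁻¹: carbon steel (321) > copper (17.3) > zinc (14.5)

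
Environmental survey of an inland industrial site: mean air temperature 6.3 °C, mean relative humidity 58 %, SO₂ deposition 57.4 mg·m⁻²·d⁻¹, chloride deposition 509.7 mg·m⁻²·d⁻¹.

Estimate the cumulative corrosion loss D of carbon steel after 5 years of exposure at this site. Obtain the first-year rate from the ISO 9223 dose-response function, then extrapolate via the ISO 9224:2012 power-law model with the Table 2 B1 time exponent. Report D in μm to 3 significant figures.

carbon steel: f(T) = +0.150·(T−10) [T≤10 °C] = -0.5550
  sulphur-dioxide contribution → 26.63 μm/a
  chloride contribution → 42.44 μm/a
  total first-year rate 69.07 μm/a
Long-term exponent b (ISO 9224 Table 2, B1) = 0.523
  D(5) = 69.07 × 5^0.523 = 69.07 × 2.32 = 160.3 μm

D(5) = 160 μm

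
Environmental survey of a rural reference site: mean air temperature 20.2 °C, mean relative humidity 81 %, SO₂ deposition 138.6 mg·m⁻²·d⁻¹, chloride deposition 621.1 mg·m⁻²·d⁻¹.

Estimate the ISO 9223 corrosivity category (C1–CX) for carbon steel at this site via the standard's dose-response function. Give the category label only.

CX

carbon steel: temperature factor f = -0.054·(10.2) = -0.5508
  Pd branch = 1.77·Pd^0.52·e^(0.02·RH+f) = 66.99 μm/a
  Sd branch = 0.102·Sd^0.62·e^(0.033·RH+0.04·T) = 178.7 μm/a
  r_corr = 66.99 + 178.7 = 245.7 μm/a
Category bounds: 200…700 μm/a bracket r_corr ⇒ CX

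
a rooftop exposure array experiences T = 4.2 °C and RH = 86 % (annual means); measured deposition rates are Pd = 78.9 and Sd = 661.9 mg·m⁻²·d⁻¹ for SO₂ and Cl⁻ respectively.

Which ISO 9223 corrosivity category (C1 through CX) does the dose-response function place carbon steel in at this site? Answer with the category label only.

C5

carbon steel: f(T) = +0.150·(T−10) [T≤10 °C] = -0.8700
  Pd branch = 1.77·Pd^0.52·e^(0.02·RH+f) = 40.14 μm/a
  Sd branch = 0.102·Sd^0.62·e^(0.033·RH+0.04·T) = 115.6 μm/a
  r_corr = 40.14 + 115.6 = 155.7 μm/a
Category bounds: 80…200 μm/a bracket r_corr ⇒ C5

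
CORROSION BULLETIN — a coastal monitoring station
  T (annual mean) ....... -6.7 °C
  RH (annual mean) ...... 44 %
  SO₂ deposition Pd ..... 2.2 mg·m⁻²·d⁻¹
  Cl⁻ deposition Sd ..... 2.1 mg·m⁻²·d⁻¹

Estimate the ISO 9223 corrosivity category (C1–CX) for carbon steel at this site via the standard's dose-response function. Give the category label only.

C1

carbon steel: f(T) = +0.150·(T−10) [T≤10 °C] = -2.5050
  sulphur-dioxide contribution → 0.5252 μm/a
  chloride contribution → 0.5279 μm/a
  total first-year rate 1.053 μm/a
Category bounds: 0…1.3 μm/a bracket r_corr ⇒ C1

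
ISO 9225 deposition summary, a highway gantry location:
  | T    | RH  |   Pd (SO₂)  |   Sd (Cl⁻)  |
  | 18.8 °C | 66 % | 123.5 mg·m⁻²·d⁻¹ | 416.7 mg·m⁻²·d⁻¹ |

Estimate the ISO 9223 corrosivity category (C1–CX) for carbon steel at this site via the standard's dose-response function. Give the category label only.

carbon steel: T>10 °C ⇒ hinge -0.054·(18.8−10) = -0.4752
  Pd branch = 1.77·Pd^0.52·e^(0.02·RH+f) = 50.41 μm/a
  Sd branch = 0.102·Sd^0.62·e^(0.033·RH+0.04·T) = 80.42 μm/a
  sum: 50.41 + 80.42 → r_corr = 130.8 μm/a
131 μm/a falls in (80, 200] for carbon steel → category C5

C5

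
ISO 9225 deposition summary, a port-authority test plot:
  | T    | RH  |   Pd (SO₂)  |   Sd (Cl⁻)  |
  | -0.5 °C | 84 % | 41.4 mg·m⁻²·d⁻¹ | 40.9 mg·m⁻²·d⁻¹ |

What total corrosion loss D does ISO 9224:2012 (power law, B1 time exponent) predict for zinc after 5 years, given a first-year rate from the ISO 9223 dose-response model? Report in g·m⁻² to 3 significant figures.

zinc: f(T) = +0.038·(T−10) [T≤10 °C] = -0.3990
  Pd branch = 0.0129·Pd^0.44·e^(0.046·RH+f) = 2.123 μm/a
  Sd branch = 0.0175·Sd^0.57·e^(0.008·RH+0.085·T) = 0.2723 μm/a
  r_corr = 2.123 + 0.2723 = 2.395 μm/a
Long-term exponent b (ISO 9224 Table 2, B1) = 0.813
  D(5) = 2.395 × 5^0.813 = 2.395 × 3.701 = 8.863 μm
  Mass loss = 8.863 μm × 7.14 g/cm³ = 63.28 g·m⁻²

D(5) = 63.3 g·m⁻²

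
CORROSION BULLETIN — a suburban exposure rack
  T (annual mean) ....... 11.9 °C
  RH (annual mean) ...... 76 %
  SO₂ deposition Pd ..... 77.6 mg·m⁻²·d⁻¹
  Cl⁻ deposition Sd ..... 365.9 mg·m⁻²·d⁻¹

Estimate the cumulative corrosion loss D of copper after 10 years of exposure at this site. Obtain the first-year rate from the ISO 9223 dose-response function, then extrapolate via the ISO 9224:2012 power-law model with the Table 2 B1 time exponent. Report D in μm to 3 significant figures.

D(10) = 12.3 μm

copper: T>10 °C ⇒ hinge -0.080·(11.9−10) = -0.1520
  SO₂ term: 0.0053·77.6^0.26·exp(0.059·76-0.1520) = 1.25
  Cl⁻ term: 0.01025·365.9^0.27·exp(0.036·76+0.049·11.9) = 1.394
  r_corr = 1.25 + 1.394 = 2.644 μm/a
Long-term exponent b (ISO 9224 Table 2, B1) = 0.667
  D(10) = 2.644 × 10^0.667 = 2.644 × 4.645 = 12.28 μm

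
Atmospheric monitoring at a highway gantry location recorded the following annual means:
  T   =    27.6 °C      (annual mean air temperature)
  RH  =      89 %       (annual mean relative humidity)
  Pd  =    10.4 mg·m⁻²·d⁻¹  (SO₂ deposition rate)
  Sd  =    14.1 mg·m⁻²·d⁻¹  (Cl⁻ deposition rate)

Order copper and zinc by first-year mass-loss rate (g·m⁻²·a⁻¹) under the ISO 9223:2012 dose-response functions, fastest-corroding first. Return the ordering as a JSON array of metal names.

copper: T>10 °C ⇒ hinge -0.080·(27.6−10) = -1.4080
  Pd branch = 0.0053·Pd^0.26·e^(0.059·RH+f) = 0.4547 μm/a
  Sd branch = 0.01025·Sd^0.27·e^(0.036·RH+0.049·T) = 1.994 μm/a
  sum: 0.4547 + 1.994 → r_corr = 2.449 μm/a
  mass loss = 2.449 μm/a × 8.96 g/cm³ = 21.94 g·m⁻²·a⁻¹
zinc: temperature factor f = -0.071·(17.6) = -1.2496
  SO₂ term: 0.0129·10.4^0.44·exp(0.046·89-1.2496) = 0.6214
  Sd branch = 0.0175·Sd^0.57·e^(0.008·RH+0.085·T) = 1.683 μm/a
  r_corr = 0.6214 + 1.683 = 2.305 μm/a
  mass loss = 2.305 μm/a × 7.14 g/cm³ = 16.46 g·m⁻²·a⁻¹
Ordering by g·m⁻²·a⁻¹: copper (21.9) > zinc (16.5)

["copper", "zinc"]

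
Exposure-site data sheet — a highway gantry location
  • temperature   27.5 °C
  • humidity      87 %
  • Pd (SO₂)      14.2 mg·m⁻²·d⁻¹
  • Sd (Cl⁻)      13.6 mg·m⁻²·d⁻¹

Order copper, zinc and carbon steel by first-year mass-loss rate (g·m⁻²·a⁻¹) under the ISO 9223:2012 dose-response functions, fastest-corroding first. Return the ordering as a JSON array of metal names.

copper: temperature factor f = -0.080·(17.5) = -1.4000
  SO₂ term: 0.0053·14.2^0.26·exp(0.059·87-1.4000) = 0.4417
  Sd branch = 0.01025·Sd^0.27·e^(0.036·RH+0.049·T) = 1.829 μm/a
  r_corr = 0.4417 + 1.829 = 2.271 μm/a
  mass loss = 2.271 μm/a × 8.96 g/cm³ = 20.34 g·m⁻²·a⁻¹
zinc: T>10 °C ⇒ hinge -0.071·(27.5−10) = -1.2425
  SO₂ term: 0.0129·14.2^0.44·exp(0.046·87-1.2425) = 0.6547
  Cl⁻ term: 0.0175·13.6^0.57·exp(0.008·87+0.085·27.5) = 1.609
  sum: 0.6547 + 1.609 → r_corr = 2.264 μm/a
  mass loss = 2.264 μm/a × 7.14 g/cm³ = 16.16 g·m⁻²·a⁻¹
carbon steel: f(T) = -0.054·(T−10) [T>10 °C] = -0.9450
  SO₂ term: 1.77·14.2^0.52·exp(0.02·87-0.9450) = 15.57
  Sd branch = 0.102·Sd^0.62·e^(0.033·RH+0.04·T) = 27.29 μm/a
  r_corr = 15.57 + 27.29 = 42.86 μm/a
  mass loss = 42.86 μm/a × 7.85 g/cm³ = 336.5 g·m⁻²·a⁻¹
Ordering by g·m⁻²·a⁻¹: carbon steel (336) > copper (20.3) > zinc (16.2)

["carbon steel", "copper", "zinc"]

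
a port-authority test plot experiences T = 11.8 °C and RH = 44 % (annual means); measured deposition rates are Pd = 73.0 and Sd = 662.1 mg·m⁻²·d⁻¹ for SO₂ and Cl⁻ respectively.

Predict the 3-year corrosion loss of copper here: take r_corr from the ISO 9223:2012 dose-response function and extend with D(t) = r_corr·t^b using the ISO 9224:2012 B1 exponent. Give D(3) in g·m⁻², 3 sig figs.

copper: temperature factor f = -0.080·(1.8) = -0.1440
  SO₂ term: 0.0053·73.0^0.26·exp(0.059·44-0.1440) = 0.1878
  Cl⁻ term: 0.01025·662.1^0.27·exp(0.036·44+0.049·11.8) = 0.5145
  r_corr = 0.1878 + 0.5145 = 0.7023 μm/a
Power-law: D(3) = r_corr · 3^0.667
  D(3) = 0.7023 × 3^0.667 = 0.7023 × 2.081 = 1.461 μm
  Mass loss = 1.461 μm × 8.96 g/cm³ = 13.09 g·m⁻²

D(3) = 13.1 g·m⁻²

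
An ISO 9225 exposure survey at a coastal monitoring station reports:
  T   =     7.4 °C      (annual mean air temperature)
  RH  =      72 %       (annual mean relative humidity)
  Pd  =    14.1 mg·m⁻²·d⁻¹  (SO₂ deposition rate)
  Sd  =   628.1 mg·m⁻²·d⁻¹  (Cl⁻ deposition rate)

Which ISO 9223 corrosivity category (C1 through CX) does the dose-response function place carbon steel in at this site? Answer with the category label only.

C5

carbon steel: T≤10 °C ⇒ hinge +0.150·(7.4−10) = -0.3900
  SO₂ term: 1.77·14.1^0.52·exp(0.02·72-0.3900) = 20.03
  Sd branch = 0.102·Sd^0.62·e^(0.033·RH+0.04·T) = 80.13 μm/a
  sum: 20.03 + 80.13 → r_corr = 100.2 μm/a
ISO 9223 Table 2 (carbon steel): 80 < 100 ≤ 200 μm/a ⇒ C5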